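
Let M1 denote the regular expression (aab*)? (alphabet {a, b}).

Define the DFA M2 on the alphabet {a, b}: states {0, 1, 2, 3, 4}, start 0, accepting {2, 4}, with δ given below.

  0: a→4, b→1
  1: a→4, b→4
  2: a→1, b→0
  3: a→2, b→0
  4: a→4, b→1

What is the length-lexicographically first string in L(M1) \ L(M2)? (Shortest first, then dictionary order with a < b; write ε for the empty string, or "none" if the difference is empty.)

The empty string ε is accepted by M1 but not by M2.
Since ε is the unique shortest string, it is the required witness.

ε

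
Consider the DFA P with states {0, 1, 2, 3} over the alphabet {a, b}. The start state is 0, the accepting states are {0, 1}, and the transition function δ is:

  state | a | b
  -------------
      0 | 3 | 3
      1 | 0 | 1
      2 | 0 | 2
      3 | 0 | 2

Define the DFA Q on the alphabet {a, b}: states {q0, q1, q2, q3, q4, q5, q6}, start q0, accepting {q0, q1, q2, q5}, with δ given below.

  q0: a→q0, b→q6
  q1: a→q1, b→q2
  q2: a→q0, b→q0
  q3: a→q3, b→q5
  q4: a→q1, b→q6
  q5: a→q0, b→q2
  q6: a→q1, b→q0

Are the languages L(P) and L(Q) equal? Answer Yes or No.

No

The string a is accepted by Q but rejected by P.
So L(P) ≠ L(Q).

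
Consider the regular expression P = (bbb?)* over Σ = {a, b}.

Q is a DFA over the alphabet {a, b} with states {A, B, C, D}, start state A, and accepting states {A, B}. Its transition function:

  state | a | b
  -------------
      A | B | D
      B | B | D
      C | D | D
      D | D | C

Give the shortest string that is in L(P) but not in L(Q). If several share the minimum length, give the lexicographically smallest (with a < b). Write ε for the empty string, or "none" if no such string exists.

bb

The string bb is accepted by P but not by Q.
No shorter string lies in the difference, and bb is the lexicographically first length-2 string in L(P) \ L(Q).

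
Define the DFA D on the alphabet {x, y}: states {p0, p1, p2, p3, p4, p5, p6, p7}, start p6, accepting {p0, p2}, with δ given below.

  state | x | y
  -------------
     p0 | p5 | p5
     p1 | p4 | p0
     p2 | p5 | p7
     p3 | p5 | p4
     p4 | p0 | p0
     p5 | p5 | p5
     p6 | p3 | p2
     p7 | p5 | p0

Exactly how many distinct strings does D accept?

The useful subgraph on states {p0, p2, p3, p4, p6, p7} is acyclic, so L(D) is finite; the longest accepting path visits 4 useful states, giving maximum string length 3.
Counting accepting paths from p6 by length: 1 of length 1, 3 of length 3. Total 4.

4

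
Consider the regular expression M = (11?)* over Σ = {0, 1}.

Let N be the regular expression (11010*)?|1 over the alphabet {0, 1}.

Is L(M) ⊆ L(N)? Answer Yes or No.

No

The string 11 is in L(M) but not in L(N).
So L(M) ⊄ L(N).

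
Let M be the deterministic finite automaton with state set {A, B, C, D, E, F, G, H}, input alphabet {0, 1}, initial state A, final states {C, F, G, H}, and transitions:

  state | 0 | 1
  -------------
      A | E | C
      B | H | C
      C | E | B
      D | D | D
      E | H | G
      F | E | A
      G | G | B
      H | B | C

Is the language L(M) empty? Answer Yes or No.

The string 1 is accepted: the run A → C ends in the accepting state C.
Since at least one string is accepted, L(M) is not empty.

No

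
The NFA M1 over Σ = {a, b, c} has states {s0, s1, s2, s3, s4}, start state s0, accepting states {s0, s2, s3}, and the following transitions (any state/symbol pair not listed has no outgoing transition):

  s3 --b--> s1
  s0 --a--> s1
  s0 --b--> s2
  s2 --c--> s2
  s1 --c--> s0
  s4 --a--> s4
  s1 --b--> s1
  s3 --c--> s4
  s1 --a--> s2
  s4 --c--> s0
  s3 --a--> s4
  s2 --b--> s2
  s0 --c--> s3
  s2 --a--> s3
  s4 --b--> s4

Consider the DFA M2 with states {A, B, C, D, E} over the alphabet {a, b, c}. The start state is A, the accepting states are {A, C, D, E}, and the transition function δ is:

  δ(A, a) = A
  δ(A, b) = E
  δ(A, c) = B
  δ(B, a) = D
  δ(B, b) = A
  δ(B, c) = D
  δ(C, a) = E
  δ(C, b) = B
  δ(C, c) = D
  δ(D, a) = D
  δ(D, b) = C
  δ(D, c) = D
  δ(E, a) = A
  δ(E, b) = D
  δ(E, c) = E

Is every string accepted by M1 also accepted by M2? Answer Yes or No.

The string c is in L(M1) but not in L(M2).
So L(M1) ⊄ L(M2).

No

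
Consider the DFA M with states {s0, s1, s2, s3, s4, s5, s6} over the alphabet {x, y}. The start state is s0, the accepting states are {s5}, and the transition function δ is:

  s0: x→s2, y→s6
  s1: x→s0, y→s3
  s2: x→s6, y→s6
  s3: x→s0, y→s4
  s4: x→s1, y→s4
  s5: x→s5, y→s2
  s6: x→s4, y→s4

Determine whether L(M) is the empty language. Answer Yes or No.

The states reachable from the start state are {s0, s1, s2, s3, s4, s6}.
None of the accepting states {s5} is reachable, so no string is accepted and L(M) = ∅.

Yes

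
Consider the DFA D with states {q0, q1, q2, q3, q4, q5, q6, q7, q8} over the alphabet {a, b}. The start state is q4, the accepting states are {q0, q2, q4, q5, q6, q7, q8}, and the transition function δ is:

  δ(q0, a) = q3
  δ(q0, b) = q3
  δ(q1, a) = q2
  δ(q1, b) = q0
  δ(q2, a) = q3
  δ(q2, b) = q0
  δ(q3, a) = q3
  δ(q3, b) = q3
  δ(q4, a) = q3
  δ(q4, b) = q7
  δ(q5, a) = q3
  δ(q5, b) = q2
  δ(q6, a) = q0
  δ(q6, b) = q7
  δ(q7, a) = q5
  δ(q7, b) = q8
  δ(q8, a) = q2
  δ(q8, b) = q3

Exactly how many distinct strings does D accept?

The useful subgraph on states {q0, q2, q4, q5, q7, q8} is acyclic, so L(D) is finite; the longest accepting path visits 5 useful states, giving maximum string length 4.
Counting accepting paths from q4 by length: 1 of length 0, 1 of length 1, 2 of length 2, 2 of length 3, 2 of length 4. Total 8.

8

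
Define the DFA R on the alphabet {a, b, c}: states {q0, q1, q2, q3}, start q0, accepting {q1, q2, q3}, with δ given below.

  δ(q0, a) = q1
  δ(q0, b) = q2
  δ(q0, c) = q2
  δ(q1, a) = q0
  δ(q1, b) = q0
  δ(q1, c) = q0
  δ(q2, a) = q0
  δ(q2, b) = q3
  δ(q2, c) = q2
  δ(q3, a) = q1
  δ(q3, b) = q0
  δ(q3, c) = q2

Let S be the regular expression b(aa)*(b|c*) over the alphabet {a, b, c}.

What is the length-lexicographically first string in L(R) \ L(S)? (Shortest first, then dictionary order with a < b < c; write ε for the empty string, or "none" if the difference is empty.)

The string a is accepted by R but not by S.
No shorter string lies in the difference, and a is the lexicographically first length-1 string in L(R) \ L(S).

a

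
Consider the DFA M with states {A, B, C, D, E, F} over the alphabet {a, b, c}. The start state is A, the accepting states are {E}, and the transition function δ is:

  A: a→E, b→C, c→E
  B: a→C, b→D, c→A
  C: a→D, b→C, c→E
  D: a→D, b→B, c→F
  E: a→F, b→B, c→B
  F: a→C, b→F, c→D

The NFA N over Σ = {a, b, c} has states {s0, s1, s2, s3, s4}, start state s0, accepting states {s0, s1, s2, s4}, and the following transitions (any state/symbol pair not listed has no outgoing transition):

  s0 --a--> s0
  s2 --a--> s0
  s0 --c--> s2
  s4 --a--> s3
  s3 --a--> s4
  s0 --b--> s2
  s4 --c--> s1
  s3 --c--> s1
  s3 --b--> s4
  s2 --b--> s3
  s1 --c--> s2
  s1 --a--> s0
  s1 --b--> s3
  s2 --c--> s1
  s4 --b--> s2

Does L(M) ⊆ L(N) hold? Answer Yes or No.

Yes

Exploring the product automaton M × N from the start pair (A, s0), following both machines on each input symbol, reaches 24 state pairs: (A, s0), (E, s0), (C, s2), (E, s2), (F, s0), (B, s2), (D, s0), (C, s3), (E, s1), (B, s3), (B, s1), (C, s0), (F, s2), (D, s2), (D, s3), (A, s1), (D, s4), (C, s4), (A, s2), (F, s3), (D, s1), (F, s1), (B, s4), (F, s4).
M accepts in {E} and N accepts in {s0, s1, s2, s4}. The reachable pairs whose M-component is accepting are (E, s0), (E, s2), (E, s1); in each of them the N-component is accepting too, so the product for L(M) \ L(N) (M-component accepting, N-component rejecting) has no reachable accepting pair and the difference is empty.
Hence every string in L(M) is also in L(N).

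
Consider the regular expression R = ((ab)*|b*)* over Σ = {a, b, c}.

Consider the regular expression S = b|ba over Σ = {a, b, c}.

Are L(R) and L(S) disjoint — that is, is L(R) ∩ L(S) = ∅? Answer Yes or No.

The string b is accepted by both R and S.
Hence L(R) ∩ L(S) ≠ ∅.

No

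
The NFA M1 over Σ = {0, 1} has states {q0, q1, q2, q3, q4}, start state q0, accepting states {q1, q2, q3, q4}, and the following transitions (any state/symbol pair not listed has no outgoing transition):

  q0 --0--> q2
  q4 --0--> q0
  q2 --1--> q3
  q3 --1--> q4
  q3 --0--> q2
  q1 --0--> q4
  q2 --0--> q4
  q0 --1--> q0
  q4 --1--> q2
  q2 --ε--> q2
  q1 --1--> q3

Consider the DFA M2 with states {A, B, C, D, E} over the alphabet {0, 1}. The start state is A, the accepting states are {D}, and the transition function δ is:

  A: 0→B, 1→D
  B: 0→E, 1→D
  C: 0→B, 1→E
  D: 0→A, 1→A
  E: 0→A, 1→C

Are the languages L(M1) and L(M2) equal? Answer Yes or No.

No

The string 0 is accepted by M1 but rejected by M2.
So L(M1) ≠ L(M2).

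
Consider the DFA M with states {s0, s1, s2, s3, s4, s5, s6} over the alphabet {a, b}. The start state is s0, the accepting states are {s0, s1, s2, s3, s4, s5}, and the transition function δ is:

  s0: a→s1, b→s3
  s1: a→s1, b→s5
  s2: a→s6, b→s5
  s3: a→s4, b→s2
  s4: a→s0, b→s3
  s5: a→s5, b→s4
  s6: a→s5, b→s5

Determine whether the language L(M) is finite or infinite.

State s1 is reachable from the start and can reach an accepting state, and it lies on the cycle s1 → s1.
Traversing that cycle any number of times yields accepted strings of unbounded length, so the language is infinite.

infinite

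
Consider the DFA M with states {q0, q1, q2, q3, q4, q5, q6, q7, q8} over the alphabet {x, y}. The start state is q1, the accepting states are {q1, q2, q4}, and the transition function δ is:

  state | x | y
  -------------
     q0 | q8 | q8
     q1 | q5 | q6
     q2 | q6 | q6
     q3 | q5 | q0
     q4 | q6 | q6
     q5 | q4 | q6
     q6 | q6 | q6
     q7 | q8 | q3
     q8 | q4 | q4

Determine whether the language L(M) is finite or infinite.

The useful states (reachable from q1 and able to reach an accepting state) are {q1, q4, q5}.
Restricted to these states the transition graph has no cycle, so every accepting path has bounded length and L is finite.

finite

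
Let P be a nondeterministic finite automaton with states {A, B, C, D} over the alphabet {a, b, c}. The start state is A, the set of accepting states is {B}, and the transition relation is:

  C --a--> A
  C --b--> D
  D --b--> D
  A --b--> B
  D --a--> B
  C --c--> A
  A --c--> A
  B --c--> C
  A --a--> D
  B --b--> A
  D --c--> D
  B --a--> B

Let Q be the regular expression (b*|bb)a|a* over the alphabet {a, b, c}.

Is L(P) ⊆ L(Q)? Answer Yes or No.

The string b is in L(P) but not in L(Q).
So L(P) ⊄ L(Q).

No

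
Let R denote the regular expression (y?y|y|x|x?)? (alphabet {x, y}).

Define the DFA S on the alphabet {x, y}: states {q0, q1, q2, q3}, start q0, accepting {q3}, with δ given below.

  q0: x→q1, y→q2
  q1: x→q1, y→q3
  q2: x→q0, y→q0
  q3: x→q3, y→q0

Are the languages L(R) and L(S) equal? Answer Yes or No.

The empty string ε is accepted by R but rejected by S.
So L(R) ≠ L(S).

No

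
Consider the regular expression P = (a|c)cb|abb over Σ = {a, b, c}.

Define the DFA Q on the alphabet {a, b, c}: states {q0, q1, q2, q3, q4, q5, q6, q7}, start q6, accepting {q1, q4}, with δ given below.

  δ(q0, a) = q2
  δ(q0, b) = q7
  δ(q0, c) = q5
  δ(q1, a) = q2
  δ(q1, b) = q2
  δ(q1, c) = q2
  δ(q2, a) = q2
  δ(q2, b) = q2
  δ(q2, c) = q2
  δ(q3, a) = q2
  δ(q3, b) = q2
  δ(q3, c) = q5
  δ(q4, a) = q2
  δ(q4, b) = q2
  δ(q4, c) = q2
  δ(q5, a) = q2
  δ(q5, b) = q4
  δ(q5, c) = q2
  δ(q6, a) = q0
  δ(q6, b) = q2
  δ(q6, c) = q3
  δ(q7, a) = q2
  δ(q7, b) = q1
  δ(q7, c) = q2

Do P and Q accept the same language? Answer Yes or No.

Yes

Converting the expression P to a DFA (subset construction, then merging equivalent states) gives the minimal DFA with states {p0, p1, p2, p3, p4, p5}, start state p0, accepting states {p5} and transitions p0: a→p1, b→p2, c→p3; p1: a→p2, b→p4, c→p4; p2: a→p2, b→p2, c→p2; p3: a→p2, b→p2, c→p4; p4: a→p2, b→p5, c→p2; p5: a→p2, b→p2, c→p2.
Exploring the product automaton P × Q from the start pair (p0, q6), following both machines on each input symbol, reaches 8 state pairs: (p0, q6), (p1, q0), (p2, q2), (p3, q3), (p4, q7), (p4, q5), (p5, q1), (p5, q4).
P accepts in {p5} and Q accepts in {q1, q4}. In every reachable pair the two components are either both accepting — (p5, q1), (p5, q4) — or both non-accepting, so no string is accepted by exactly one of the machines: L(P) \ L(Q) and L(Q) \ L(P) are both empty.
Hence every string is accepted by P iff it is accepted by Q, and the two languages coincide.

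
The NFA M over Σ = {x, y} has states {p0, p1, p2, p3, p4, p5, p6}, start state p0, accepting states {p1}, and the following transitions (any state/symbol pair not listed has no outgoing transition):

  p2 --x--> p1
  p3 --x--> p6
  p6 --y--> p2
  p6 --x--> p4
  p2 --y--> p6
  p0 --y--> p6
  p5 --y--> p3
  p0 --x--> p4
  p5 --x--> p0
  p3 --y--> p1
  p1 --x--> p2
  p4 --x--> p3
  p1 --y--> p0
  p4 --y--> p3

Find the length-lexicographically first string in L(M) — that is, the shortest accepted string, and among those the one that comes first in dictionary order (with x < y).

xxy

A breadth-first search from p0 reaches an accepting state first via the path p0 → p4 → p3 → p1 on input xxy.
No string of length < 3 is accepted (BFS exhausts all shorter strings without reaching an accepting state), and xxy is the lexicographically least accepting string of length 3.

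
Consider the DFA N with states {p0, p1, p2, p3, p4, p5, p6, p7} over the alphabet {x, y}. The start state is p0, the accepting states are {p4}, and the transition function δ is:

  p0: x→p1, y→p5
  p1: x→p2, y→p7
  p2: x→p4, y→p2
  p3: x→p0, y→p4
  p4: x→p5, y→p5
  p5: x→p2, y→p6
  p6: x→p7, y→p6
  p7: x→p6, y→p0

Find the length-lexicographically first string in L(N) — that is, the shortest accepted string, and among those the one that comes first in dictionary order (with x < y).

A breadth-first search from p0 reaches an accepting state first via the path p0 → p1 → p2 → p4 on input xxx.
No string of length < 3 is accepted (BFS exhausts all shorter strings without reaching an accepting state), and xxx is the lexicographically least accepting string of length 3.

xxx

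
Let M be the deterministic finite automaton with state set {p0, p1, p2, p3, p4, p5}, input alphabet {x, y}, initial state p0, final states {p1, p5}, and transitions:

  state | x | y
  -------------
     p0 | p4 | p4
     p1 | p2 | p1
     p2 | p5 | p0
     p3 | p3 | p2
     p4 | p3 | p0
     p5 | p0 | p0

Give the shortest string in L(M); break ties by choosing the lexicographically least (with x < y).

xxyx

A breadth-first search from p0 reaches an accepting state first via the path p0 → p4 → p3 → p2 → p5 on input xxyx.
No string of length < 4 is accepted (BFS exhausts all shorter strings without reaching an accepting state), and xxyx is the lexicographically least accepting string of length 4.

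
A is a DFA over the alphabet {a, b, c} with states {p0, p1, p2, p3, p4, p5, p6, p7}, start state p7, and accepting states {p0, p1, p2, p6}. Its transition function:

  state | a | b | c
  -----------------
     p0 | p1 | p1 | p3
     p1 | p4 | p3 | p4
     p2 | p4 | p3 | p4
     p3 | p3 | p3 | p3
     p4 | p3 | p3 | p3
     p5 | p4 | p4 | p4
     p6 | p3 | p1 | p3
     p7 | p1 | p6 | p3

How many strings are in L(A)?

3

The useful subgraph on states {p1, p6, p7} is acyclic, so L(A) is finite; the longest accepting path visits 3 useful states, giving maximum string length 2.
Counting accepting paths from p7 by length: 2 of length 1, 1 of length 2. Total 3.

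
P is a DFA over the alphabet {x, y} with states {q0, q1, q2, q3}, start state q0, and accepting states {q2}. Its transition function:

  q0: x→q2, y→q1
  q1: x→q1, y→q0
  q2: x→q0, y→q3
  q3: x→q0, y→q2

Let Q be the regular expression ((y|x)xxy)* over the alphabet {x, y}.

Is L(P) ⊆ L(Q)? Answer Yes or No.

No

The string x is in L(P) but not in L(Q).
So L(P) ⊄ L(Q).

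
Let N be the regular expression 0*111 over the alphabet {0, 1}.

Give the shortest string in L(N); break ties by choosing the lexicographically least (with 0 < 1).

111

By inspection of the expression, no string of length less than 3 matches, and 111 is the lexicographically first match of length 3.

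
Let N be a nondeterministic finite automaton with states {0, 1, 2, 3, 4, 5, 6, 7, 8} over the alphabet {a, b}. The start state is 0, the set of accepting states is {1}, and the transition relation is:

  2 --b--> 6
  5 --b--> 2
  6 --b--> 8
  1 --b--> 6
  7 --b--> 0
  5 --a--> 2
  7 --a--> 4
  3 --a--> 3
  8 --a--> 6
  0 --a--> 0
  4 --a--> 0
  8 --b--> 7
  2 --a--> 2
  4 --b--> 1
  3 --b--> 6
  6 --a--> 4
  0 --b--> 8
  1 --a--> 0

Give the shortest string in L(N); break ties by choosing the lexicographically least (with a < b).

baab

A breadth-first search from 0 reaches an accepting state first via the path 0 → 8 → 6 → 4 → 1 on input baab.
No string of length < 4 is accepted (BFS exhausts all shorter strings without reaching an accepting state), and baab is the lexicographically least accepting string of length 4.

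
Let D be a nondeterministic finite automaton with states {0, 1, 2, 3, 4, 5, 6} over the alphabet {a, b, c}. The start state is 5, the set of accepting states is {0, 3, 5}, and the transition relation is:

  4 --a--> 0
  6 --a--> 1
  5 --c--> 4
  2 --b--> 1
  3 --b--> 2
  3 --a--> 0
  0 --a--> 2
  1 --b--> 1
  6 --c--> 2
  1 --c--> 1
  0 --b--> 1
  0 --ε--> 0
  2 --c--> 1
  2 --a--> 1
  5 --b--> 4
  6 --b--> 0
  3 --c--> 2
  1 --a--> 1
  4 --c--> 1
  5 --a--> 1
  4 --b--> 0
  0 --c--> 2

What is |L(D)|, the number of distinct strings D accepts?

The useful subgraph on states {0, 4, 5} is acyclic, so L(D) is finite; the longest accepting path visits 3 useful states, giving maximum string length 2.
Counting accepting paths from 5 by length: 1 of length 0, 4 of length 2. Total 5.

5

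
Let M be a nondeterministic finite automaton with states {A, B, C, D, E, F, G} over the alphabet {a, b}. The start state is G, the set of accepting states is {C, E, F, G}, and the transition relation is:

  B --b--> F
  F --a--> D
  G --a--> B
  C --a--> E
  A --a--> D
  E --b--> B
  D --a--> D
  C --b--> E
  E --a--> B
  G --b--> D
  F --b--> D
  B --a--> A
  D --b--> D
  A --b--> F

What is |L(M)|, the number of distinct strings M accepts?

The useful subgraph on states {A, B, F, G} is acyclic, so L(M) is finite; the longest accepting path visits 4 useful states, giving maximum string length 3.
Counting accepting paths from G by length: 1 of length 0, 1 of length 2, 1 of length 3. Total 3.

3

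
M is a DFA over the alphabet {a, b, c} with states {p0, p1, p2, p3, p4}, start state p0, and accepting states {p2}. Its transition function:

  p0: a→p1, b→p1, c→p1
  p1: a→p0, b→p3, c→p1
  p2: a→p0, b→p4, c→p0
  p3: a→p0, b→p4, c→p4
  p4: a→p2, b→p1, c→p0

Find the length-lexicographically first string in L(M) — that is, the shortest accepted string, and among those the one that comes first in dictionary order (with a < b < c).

abba

A breadth-first search from p0 reaches an accepting state first via the path p0 → p1 → p3 → p4 → p2 on input abba.
No string of length < 4 is accepted (BFS exhausts all shorter strings without reaching an accepting state), and abba is the lexicographically least accepting string of length 4.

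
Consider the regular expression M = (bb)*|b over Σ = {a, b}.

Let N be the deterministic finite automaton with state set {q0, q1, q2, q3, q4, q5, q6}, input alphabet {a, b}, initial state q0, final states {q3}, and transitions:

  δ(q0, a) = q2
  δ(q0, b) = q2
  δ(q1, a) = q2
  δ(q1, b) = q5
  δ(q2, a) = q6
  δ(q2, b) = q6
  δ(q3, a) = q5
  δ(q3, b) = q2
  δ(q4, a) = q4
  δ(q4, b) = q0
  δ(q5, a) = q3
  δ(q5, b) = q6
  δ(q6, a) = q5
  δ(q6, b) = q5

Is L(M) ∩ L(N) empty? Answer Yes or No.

Yes

Converting the expression M to a DFA (subset construction, then merging equivalent states) gives the minimal DFA with states {m0, m1, m2, m3, m4}, start state m0, accepting states {m0, m2, m3} and transitions m0: a→m1, b→m2; m1: a→m1, b→m1; m2: a→m1, b→m3; m3: a→m1, b→m4; m4: a→m1, b→m3.
Exploring the product automaton M × N from the start pair (m0, q0), following both machines on each input symbol, reaches 8 state pairs: (m0, q0), (m1, q2), (m2, q2), (m1, q6), (m3, q6), (m1, q5), (m4, q5), (m1, q3).
M accepts in {m0, m2, m3} and N accepts in {q3}; no reachable pair has both components accepting, so no string drives both machines to acceptance simultaneously and L(M) ∩ L(N) = ∅.
So no string is accepted by both, and the intersection is empty.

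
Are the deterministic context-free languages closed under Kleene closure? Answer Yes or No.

No

L = {c aⁿbⁿ : n≥0} ∪ {cc aⁿb²ⁿ : n≥0} is a DCFL (the number of leading c's fixes which ratio the DPDA checks), but L* is not. Every word of L starts with c, so in a factorisation of the string cc aⁱbʲ (i≥1) into words of L each factor begins at one of the two c's: either the whole string is a single word of L (forcing j = 2i), or it splits as c · (c aⁱbʲ) with c ∈ L (take n = 0) and c aⁱbʲ ∈ L (forcing j = i). Thus L* ∩ cca⁺b* = {cc aⁿbⁿ : n≥1} ∪ {cc aⁿb²ⁿ : n≥1}. A DPDA for L* would give one for this intersection with a regular set, and, started from its configuration after reading cc, one for {aⁿbⁿ : n≥1} ∪ {aⁿb²ⁿ : n≥1}, which no deterministic PDA accepts (a DPDA for it would have a single run on aⁿb²ⁿ, accepting after the prefix aⁿbⁿ and accepting again after n more b's; an ordinary PDA that simulates it on a's and b's and, at any moment when it is accepting, may switch to reading only a fresh letter d while feeding each d to the simulation as a b, would accept aⁱbʲdᵏ (k≥1) exactly when both aⁱbʲ and aⁱbʲ⁺ᵏ are in the language, i.e. its language intersected with the regular set a*b*d⁺ would be exactly {aⁿbⁿdⁿ : n≥1} — impossible, since context-free languages are closed under intersection with regular sets and {aⁿbⁿdⁿ} is not context-free). So L* is not a DCFL.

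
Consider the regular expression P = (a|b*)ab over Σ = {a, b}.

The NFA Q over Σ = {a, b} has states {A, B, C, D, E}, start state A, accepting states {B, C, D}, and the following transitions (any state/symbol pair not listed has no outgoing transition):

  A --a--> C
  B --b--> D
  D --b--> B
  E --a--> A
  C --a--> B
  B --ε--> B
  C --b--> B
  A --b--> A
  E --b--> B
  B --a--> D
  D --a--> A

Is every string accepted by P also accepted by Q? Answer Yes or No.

Converting the expression P to a DFA (subset construction, then merging equivalent states) gives the minimal DFA with states {p0, p1, p2, p3, p4, p5}, start state p0, accepting states {p4} and transitions p0: a→p1, b→p2; p1: a→p3, b→p4; p2: a→p3, b→p2; p3: a→p5, b→p4; p4: a→p5, b→p5; p5: a→p5, b→p5.
Exploring the product automaton P × Q from the start pair (p0, A), following both machines on each input symbol, reaches 11 state pairs: (p0, A), (p1, C), (p2, A), (p3, B), (p4, B), (p3, C), (p5, D), (p4, D), (p5, B), (p5, A), (p5, C).
P accepts in {p4} and Q accepts in {B, C, D}. The reachable pairs whose P-component is accepting are (p4, B), (p4, D); in each of them the Q-component is accepting too, so the product for L(P) \ L(Q) (P-component accepting, Q-component rejecting) has no reachable accepting pair and the difference is empty.
Hence every string in L(P) is also in L(Q).

Yes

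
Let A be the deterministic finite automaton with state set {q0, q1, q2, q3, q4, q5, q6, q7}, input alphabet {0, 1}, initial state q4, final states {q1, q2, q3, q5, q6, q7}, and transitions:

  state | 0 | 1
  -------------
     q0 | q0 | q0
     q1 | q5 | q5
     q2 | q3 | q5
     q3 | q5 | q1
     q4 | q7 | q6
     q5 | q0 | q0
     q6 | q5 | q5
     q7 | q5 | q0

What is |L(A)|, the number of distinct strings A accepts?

The useful subgraph on states {q4, q5, q6, q7} is acyclic, so L(A) is finite; the longest accepting path visits 3 useful states, giving maximum string length 2.
Counting accepting paths from q4 by length: 2 of length 1, 3 of length 2. Total 5.

5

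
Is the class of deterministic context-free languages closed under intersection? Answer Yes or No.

No

DCFLs are closed under complement (normalise the DPDA to read all of its input, then flip the verdict). If they were also closed under intersection, De Morgan would make them closed under union; but {aⁿbⁿ : n≥0} and {aⁿb²ⁿ : n≥0} are DCFLs (push the a's; pop one per b, respectively one per two b's) whose union no deterministic PDA accepts: a DPDA for it would have a single run on aⁿb²ⁿ, accepting after the prefix aⁿbⁿ and accepting again after n more b's; an ordinary PDA that simulates it on a's and b's and, at any moment when it is accepting, may switch to reading only a fresh letter c while feeding each c to the simulation as a b, would accept aⁱbʲcᵏ (k≥1) exactly when both aⁱbʲ and aⁱbʲ⁺ᵏ are in the language, i.e. its language intersected with the regular set a*b*c⁺ would be exactly {aⁿbⁿcⁿ : n≥1} — impossible, since context-free languages are closed under intersection with regular sets and {aⁿbⁿcⁿ} is not context-free.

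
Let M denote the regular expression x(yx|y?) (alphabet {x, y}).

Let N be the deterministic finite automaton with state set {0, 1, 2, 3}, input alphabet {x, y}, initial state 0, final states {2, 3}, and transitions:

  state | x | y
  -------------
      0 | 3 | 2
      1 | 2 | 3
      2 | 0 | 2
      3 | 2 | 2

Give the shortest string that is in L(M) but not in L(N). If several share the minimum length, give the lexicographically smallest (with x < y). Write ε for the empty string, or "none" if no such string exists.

xyx

The string xyx is accepted by M but not by N.
No shorter string lies in the difference, and xyx is the lexicographically first length-3 string in L(M) \ L(N).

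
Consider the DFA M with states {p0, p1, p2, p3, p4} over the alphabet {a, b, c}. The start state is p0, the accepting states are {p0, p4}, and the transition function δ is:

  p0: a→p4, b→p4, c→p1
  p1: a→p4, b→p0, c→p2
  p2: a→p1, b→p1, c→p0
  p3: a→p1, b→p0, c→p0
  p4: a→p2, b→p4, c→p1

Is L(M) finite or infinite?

State p0 is reachable from the start and can reach an accepting state, and it lies on the cycle p0 → p1 → p0.
Traversing that cycle any number of times yields accepted strings of unbounded length, so the language is infinite.

infinite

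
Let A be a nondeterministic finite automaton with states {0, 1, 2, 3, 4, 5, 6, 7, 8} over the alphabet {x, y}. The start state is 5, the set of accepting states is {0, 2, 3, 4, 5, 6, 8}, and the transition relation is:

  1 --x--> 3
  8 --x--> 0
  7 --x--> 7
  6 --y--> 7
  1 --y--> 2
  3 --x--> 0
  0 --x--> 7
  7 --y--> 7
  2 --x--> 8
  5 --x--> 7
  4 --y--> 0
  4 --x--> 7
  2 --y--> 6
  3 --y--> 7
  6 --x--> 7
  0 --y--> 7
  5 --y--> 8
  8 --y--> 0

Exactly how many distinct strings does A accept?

4

The useful subgraph on states {0, 5, 8} is acyclic, so L(A) is finite; the longest accepting path visits 3 useful states, giving maximum string length 2.
Counting accepting paths from 5 by length: 1 of length 0, 1 of length 1, 2 of length 2. Total 4.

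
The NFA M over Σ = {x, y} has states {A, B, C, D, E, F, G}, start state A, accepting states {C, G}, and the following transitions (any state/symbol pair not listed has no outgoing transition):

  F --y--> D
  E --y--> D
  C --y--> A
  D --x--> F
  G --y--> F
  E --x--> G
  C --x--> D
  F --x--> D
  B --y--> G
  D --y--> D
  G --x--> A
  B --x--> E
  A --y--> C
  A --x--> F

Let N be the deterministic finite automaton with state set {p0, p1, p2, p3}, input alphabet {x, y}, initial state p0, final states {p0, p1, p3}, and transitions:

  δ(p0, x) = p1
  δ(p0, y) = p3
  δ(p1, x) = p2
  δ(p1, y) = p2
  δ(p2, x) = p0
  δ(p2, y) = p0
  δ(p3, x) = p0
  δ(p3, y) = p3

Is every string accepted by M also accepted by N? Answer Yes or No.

Yes

Exploring the product automaton M × N from the start pair (A, p0), following both machines on each input symbol, reaches 10 state pairs: (A, p0), (F, p1), (C, p3), (D, p2), (D, p0), (A, p3), (F, p0), (D, p3), (D, p1), (F, p2).
M accepts in {C, G} and N accepts in {p0, p1, p3}. The reachable pairs whose M-component is accepting are (C, p3); in each of them the N-component is accepting too, so the product for L(M) \ L(N) (M-component accepting, N-component rejecting) has no reachable accepting pair and the difference is empty.
Hence every string in L(M) is also in L(N).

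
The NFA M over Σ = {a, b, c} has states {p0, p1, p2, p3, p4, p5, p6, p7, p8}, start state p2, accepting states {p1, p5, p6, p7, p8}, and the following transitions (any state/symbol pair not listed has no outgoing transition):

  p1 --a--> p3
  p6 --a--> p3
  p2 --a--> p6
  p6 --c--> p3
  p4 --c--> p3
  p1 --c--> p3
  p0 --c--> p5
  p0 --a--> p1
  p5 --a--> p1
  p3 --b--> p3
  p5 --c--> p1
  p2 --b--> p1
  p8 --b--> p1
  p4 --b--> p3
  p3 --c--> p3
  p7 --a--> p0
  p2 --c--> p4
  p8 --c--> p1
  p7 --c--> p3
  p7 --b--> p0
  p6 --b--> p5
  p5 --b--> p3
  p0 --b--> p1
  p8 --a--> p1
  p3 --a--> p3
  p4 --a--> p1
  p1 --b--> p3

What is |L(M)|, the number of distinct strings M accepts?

6

The useful subgraph on states {p1, p2, p4, p5, p6} is acyclic, so L(M) is finite; the longest accepting path visits 4 useful states, giving maximum string length 3.
Counting accepting paths from p2 by length: 2 of length 1, 2 of length 2, 2 of length 3. Total 6.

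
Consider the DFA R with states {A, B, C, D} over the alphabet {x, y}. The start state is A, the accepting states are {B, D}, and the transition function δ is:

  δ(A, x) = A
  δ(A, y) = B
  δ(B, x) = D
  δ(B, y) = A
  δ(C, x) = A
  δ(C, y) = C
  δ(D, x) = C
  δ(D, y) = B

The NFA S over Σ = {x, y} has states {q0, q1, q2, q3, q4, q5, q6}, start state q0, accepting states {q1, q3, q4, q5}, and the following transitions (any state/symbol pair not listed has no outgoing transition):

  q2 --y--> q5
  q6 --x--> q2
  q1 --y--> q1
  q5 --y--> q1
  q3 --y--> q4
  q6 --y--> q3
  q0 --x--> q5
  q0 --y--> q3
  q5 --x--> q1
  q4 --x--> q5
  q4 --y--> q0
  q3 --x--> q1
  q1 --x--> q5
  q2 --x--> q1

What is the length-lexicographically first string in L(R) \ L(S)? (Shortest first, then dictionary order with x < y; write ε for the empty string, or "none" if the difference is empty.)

The string yyy is accepted by R but not by S.
No shorter string lies in the difference, and yyy is the lexicographically first length-3 string in L(R) \ L(S).

yyy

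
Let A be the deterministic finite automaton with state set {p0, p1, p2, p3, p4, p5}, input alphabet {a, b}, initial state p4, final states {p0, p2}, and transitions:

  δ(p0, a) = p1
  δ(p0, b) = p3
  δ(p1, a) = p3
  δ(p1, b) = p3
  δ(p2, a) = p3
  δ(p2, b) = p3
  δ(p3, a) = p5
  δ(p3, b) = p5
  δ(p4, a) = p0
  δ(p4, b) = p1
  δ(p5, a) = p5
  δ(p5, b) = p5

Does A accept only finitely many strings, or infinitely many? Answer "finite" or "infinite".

finite

The useful states (reachable from p4 and able to reach an accepting state) are {p0, p4}.
Restricted to these states the transition graph has no cycle, so every accepting path has bounded length and L is finite.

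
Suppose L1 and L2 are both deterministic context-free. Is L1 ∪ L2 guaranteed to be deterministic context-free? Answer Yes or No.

{aⁿbⁿ : n≥0} and {aⁿb²ⁿ : n≥0} are each accepted by a deterministic PDA (push the a's; pop one per b, respectively one per two b's), but their union U is not. Suppose a DPDA M accepted U. Being deterministic, M has a single run on aⁿb²ⁿ, and since aⁿbⁿ ∈ U that run passes through an accepting configuration right after consuming the prefix aⁿbⁿ and then goes on to accept again after n more b's. Build an ordinary (nondeterministic) PDA M′ that simulates M on a's and b's and, at any moment when M is in an accepting state, may switch to a second mode in which it reads only c's, feeding each c to M as a b; M′ accepts when M does. Then M′ accepts aⁱbʲcᵏ (k≥1) exactly when both aⁱbʲ ∈ U and aⁱbʲ⁺ᵏ ∈ U, and checking the four cases (i=j or j=2i, combined with j+k=i or j+k=2i) leaves only i=j=k: so L(M′) ∩ a*b*c⁺ = {aⁿbⁿcⁿ : n≥1} would be context-free, which it is not (pumping lemma) — contradiction. (The union is an unambiguous CFL; it is determinism, not unambiguity, that fails.)

No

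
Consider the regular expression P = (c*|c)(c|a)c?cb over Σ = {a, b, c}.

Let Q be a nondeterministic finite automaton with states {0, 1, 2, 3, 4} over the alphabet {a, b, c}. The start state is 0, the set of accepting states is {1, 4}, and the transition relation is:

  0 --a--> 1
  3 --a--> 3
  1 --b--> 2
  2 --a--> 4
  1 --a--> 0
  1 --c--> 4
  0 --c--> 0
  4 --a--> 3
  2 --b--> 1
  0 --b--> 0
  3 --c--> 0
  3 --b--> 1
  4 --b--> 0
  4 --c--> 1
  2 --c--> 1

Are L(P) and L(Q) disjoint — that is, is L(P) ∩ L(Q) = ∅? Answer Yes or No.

Yes

Converting the expression P to a DFA (subset construction, then merging equivalent states) gives the minimal DFA with states {p0, p1, p2, p3, p4, p5, p6, p7}, start state p0, accepting states {p6} and transitions p0: a→p1, b→p2, c→p3; p1: a→p2, b→p2, c→p4; p2: a→p2, b→p2, c→p2; p3: a→p1, b→p2, c→p5; p4: a→p2, b→p6, c→p7; p5: a→p1, b→p6, c→p5; p6: a→p2, b→p2, c→p2; p7: a→p2, b→p6, c→p2.
Exploring the product automaton P × Q from the start pair (p0, 0), following both machines on each input symbol, reaches 13 state pairs: (p0, 0), (p1, 1), (p2, 0), (p3, 0), (p2, 2), (p4, 4), (p2, 1), (p5, 0), (p2, 4), (p2, 3), (p6, 0), (p7, 1), (p6, 2).
P accepts in {p6} and Q accepts in {1, 4}; no reachable pair has both components accepting, so no string drives both machines to acceptance simultaneously and L(P) ∩ L(Q) = ∅.
So no string is accepted by both, and the intersection is empty.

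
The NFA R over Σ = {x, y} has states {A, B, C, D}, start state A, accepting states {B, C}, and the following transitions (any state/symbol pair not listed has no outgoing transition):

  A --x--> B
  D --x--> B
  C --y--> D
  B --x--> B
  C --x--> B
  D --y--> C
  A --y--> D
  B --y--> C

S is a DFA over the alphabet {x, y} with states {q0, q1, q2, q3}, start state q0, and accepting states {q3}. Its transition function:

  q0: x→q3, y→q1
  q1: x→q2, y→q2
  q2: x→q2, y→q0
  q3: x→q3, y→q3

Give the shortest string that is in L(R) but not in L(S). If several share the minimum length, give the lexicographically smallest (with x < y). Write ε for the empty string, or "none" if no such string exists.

The string yx is accepted by R but not by S.
No shorter string lies in the difference, and yx is the lexicographically first length-2 string in L(R) \ L(S).

yx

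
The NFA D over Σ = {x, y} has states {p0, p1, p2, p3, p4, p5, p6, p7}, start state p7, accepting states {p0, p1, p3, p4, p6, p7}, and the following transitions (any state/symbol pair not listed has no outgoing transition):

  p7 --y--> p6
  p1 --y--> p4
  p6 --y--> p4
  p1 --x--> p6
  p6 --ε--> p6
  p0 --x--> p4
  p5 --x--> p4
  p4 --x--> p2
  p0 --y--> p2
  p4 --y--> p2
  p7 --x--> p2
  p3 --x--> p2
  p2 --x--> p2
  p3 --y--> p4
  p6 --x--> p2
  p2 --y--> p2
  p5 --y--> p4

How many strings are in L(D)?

3

The useful subgraph on states {p4, p6, p7} is acyclic, so L(D) is finite; the longest accepting path visits 3 useful states, giving maximum string length 2.
Counting accepting paths from p7 by length: 1 of length 0, 1 of length 1, 1 of length 2. Total 3.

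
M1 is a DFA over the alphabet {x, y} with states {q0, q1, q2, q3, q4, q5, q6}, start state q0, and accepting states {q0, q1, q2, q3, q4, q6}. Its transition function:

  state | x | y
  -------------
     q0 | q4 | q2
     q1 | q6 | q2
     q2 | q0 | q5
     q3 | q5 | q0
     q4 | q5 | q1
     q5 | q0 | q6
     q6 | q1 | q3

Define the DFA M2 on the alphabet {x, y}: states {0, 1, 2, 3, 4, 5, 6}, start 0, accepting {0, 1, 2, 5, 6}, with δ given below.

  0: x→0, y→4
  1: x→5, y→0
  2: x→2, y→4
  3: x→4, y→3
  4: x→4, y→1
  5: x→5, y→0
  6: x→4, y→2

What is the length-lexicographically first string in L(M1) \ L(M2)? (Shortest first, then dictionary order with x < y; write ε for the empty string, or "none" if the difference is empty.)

y

The string y is accepted by M1 but not by M2.
No shorter string lies in the difference, and y is the lexicographically first length-1 string in L(M1) \ L(M2).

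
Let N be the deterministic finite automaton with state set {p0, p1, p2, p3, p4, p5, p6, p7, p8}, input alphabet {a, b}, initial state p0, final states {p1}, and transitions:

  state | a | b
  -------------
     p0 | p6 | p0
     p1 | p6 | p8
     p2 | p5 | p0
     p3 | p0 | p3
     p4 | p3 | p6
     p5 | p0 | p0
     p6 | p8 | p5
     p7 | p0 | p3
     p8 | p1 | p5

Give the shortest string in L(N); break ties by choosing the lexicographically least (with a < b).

aaa

A breadth-first search from p0 reaches an accepting state first via the path p0 → p6 → p8 → p1 on input aaa.
No string of length < 3 is accepted (BFS exhausts all shorter strings without reaching an accepting state), and aaa is the lexicographically least accepting string of length 3.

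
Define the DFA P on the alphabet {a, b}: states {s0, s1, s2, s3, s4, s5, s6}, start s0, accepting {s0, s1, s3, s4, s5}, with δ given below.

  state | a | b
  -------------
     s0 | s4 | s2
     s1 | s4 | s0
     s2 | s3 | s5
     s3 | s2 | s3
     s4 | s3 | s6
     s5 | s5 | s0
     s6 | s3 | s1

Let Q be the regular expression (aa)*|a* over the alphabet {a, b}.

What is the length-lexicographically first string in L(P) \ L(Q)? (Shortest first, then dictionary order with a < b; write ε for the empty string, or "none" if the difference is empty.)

The string ba is accepted by P but not by Q.
No shorter string lies in the difference, and ba is the lexicographically first length-2 string in L(P) \ L(Q).

ba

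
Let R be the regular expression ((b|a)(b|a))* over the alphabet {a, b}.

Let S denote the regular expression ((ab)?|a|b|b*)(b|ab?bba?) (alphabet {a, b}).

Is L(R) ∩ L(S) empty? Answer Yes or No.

No

The string ab is accepted by both R and S.
Hence L(R) ∩ L(S) ≠ ∅.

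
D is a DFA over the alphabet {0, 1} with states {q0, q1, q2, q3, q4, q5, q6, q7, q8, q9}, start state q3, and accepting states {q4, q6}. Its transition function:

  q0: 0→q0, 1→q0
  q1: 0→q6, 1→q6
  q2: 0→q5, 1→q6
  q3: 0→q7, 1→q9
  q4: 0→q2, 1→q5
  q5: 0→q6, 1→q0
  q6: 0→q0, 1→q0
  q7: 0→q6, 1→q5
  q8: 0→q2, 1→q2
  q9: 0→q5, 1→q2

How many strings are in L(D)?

The useful subgraph on states {q2, q3, q5, q6, q7, q9} is acyclic, so L(D) is finite; the longest accepting path visits 5 useful states, giving maximum string length 4.
Counting accepting paths from q3 by length: 1 of length 2, 3 of length 3, 1 of length 4. Total 5.

5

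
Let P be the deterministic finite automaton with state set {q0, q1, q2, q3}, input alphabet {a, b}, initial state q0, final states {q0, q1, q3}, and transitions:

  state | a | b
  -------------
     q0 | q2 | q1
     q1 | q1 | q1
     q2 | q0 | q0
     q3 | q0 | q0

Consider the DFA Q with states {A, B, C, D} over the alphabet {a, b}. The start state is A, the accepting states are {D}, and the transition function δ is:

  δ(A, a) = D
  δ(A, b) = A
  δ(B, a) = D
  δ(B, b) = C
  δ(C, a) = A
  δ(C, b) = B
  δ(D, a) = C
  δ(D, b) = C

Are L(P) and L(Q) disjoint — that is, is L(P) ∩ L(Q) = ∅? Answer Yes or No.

No

The string ba is accepted by both P and Q.
Hence L(P) ∩ L(Q) ≠ ∅.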